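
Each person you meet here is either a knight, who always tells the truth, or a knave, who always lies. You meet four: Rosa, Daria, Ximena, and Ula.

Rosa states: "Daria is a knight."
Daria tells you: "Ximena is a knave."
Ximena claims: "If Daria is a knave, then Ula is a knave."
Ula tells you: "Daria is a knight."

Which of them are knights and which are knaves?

Consider Rosa. Suppose Rosa is a knight.
Then no assignment of the remaining roles makes every statement match its speaker's type — contradiction.
So Rosa is a knave.
Consider Daria. Suppose Daria is a knight.
Then Rosa's statement comes out true, contradicting Rosa being a knave.
So Daria is a knave.
With that fixed, Ula's statement is false, so Ula is a knave.
With that fixed, Ximena's statement is true, so Ximena is a knight.

Rosa: knave, Daria: knave, Ximena: knight, Ula: knave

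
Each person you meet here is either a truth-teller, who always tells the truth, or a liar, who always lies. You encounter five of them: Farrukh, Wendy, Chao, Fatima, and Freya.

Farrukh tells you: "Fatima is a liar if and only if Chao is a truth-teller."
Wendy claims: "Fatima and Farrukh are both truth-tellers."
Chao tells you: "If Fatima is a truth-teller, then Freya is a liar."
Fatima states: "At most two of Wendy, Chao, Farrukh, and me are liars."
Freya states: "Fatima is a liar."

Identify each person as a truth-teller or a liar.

Farrukh: liar, Wendy: liar, Chao: truth-teller, Fatima: truth-teller, Freya: liar

Consider Farrukh. Suppose Farrukh is a truth-teller.
Then no assignment of the remaining roles makes every statement match its speaker's type — contradiction.
So Farrukh is a liar.
With that fixed, Wendy's statement is false, so Wendy is a liar.
Consider Chao. Suppose Chao is a liar.
Then no assignment of the remaining roles makes every statement match its speaker's type — contradiction.
So Chao is a truth-teller.
Consider Fatima. Suppose Fatima is a liar.
Then Farrukh's statement comes out true, contradicting Farrukh being a liar.
So Fatima is a truth-teller.
With that fixed, Freya's statement is false, so Freya is a liar.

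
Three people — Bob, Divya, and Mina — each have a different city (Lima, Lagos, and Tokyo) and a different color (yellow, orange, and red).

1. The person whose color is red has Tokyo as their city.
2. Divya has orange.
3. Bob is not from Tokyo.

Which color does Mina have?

With clues 1–2, orange is impossible for Mina's color.
With clues 1–3, yellow is impossible for Mina's color.
That leaves red.

red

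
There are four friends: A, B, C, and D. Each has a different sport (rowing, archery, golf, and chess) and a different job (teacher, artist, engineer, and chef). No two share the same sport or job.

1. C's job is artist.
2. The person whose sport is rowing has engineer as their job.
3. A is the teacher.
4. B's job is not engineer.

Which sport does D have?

With clues 1–4, archery, chess, and golf are impossible for D's sport.
That leaves rowing.

rowing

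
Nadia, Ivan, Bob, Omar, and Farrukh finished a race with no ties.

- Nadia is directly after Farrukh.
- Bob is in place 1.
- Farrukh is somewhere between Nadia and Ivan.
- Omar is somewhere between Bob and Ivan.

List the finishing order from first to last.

Bob, Omar, Ivan, Farrukh, Nadia

From clue 1: Nadia is in {2,3,4,5}.
From clues 1–2: Bob → place 1.
From clues 1–3: Nadia is in {4,5}.
From clues 1–4: Omar → place 2, Ivan → place 3, Farrukh → place 4, Nadia → place 5.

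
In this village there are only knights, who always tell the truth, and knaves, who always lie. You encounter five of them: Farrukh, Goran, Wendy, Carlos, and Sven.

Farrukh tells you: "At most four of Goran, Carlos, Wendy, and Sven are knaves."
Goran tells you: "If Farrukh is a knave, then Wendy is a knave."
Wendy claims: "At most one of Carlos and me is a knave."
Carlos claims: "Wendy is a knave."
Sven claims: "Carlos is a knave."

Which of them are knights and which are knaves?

Regardless of anyone's role, Farrukh's statement is true, so Farrukh is a knight.
With that fixed, Goran's statement is true, so Goran is a knight.
Consider Wendy. Suppose Wendy is a knave.
Then no assignment of the remaining roles makes every statement match its speaker's type — contradiction.
So Wendy is a knight.
With that fixed, Carlos's statement is false, so Carlos is a knave.
With that fixed, Sven's statement is true, so Sven is a knight.

Farrukh: knight, Goran: knight, Wendy: knight, Carlos: knave, Sven: knight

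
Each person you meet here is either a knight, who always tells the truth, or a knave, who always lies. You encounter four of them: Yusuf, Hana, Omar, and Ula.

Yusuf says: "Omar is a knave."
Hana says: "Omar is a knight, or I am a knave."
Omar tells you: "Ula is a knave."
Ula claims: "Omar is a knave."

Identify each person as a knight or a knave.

Consider Yusuf. Suppose Yusuf is a knight.
Then no assignment of the remaining roles makes every statement match its speaker's type — contradiction.
So Yusuf is a knave.
Consider Hana. Suppose Hana is a knave.
Then Hana's own statement would have to be false, but it can't be — contradiction.
So Hana is a knight.
Consider Omar. Suppose Omar is a knave.
Then Yusuf's statement comes out true, contradicting Yusuf being a knave.
So Omar is a knight.
With that fixed, Ula's statement is false, so Ula is a knave.

Yusuf: knave, Hana: knight, Omar: knight, Ula: knave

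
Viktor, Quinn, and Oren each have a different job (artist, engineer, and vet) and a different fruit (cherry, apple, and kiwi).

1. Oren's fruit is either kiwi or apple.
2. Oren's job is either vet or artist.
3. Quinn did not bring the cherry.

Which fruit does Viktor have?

cherry

With clues 1–3, apple and kiwi are impossible for Viktor's fruit.
That leaves cherry.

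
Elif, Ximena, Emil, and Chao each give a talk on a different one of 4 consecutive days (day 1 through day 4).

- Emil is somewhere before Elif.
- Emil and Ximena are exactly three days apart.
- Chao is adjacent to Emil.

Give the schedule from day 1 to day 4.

From clue 1: Elif is in {2,3,4}.
From clues 1–2: Emil → day 1, Ximena → day 4.
From clues 1–3: Chao → day 2, Elif → day 3.

Emil, Chao, Elif, Ximena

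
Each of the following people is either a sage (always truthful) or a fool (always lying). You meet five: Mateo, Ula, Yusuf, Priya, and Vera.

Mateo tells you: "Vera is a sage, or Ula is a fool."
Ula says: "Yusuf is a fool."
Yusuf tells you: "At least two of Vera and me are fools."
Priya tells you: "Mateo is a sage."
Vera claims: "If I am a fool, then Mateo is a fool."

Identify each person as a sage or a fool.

Consider Mateo. Suppose Mateo is a fool.
Then no assignment of the remaining roles makes every statement match its speaker's type — contradiction.
So Mateo is a sage.
With that fixed, Priya's statement is true, so Priya is a sage.
Consider Ula. Suppose Ula is a fool.
Then no assignment of the remaining roles makes every statement match its speaker's type — contradiction.
So Ula is a sage.
Consider Yusuf. Suppose Yusuf is a sage.
Then Ula's statement comes out false, contradicting Ula being a sage.
So Yusuf is a fool.
Consider Vera. Suppose Vera is a fool.
Then Mateo's statement comes out false, contradicting Mateo being a sage.
So Vera is a sage.

Mateo: sage, Ula: sage, Yusuf: fool, Priya: sage, Vera: sage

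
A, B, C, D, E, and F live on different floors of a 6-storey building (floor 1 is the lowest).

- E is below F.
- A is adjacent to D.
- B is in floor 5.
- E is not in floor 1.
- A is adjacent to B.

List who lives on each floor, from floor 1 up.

C, E, D, A, B, F

From clue 1: E is in {1,2,3,4,5}.
From clues 1–3: B → floor 5.
From clues 1–4: F is in {4,6}.
From clues 1–5: C → floor 1, E → floor 2, D → floor 3, A → floor 4, F → floor 6.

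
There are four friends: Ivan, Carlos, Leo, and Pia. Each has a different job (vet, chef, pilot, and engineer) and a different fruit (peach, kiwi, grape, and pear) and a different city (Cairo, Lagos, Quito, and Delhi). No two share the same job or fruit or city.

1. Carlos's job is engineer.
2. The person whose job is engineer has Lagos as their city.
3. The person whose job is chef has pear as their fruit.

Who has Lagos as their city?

With clues 1–2, Ivan, Leo, and Pia are impossible for the one with city Lagos.
That leaves Carlos.

Carlos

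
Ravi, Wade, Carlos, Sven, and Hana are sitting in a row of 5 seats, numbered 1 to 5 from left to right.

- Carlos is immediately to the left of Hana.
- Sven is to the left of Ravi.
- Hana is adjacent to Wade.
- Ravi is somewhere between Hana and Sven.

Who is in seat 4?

With clues 1–3, Carlos and Ravi are ruled out for seat 4.
With clues 1–4, Sven and Wade are ruled out for seat 4.
So seat 4 is Hana.

Hana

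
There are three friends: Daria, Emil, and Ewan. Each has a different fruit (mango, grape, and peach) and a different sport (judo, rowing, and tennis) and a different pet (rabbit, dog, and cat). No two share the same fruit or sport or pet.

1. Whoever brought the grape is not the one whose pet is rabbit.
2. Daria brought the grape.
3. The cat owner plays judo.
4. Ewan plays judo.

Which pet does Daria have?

dog

With clues 1–2, rabbit is impossible for Daria's pet.
With clues 1–4, cat is impossible for Daria's pet.
That leaves dog.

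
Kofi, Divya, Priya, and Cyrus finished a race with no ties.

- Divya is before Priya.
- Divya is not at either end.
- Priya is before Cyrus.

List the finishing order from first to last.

From clue 1: Divya is in {1,2,3}.
From clues 1–2: Divya is in {2,3}.
From clues 1–3: Kofi → place 1, Divya → place 2, Priya → place 3, Cyrus → place 4.

Kofi, Divya, Priya, Cyrus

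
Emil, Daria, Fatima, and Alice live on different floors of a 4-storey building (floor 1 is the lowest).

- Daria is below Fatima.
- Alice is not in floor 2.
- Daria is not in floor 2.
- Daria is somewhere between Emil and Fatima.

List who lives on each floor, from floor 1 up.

Alice, Emil, Daria, Fatima

From clue 1: Daria is in {1,2,3}.
From clues 1–3: Daria is in {1,3}.
From clues 1–4: Alice → floor 1, Emil → floor 2, Daria → floor 3, Fatima → floor 4.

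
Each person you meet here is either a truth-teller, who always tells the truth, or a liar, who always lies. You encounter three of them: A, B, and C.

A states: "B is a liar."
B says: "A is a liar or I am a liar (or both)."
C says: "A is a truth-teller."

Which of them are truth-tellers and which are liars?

Consider A. Suppose A is a truth-teller.
Then whichever role B has, B's statement has the wrong truth value — contradiction.
So A is a liar.
With that fixed, B's statement is true, so B is a truth-teller.
With that fixed, C's statement is false, so C is a liar.

A: liar, B: truth-teller, C: liar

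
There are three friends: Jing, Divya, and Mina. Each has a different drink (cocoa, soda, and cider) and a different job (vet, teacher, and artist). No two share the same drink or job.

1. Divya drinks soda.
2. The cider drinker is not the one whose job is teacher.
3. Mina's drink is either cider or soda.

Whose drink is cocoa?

Jing

Clue 1 rules out Divya for the one with drink cocoa.
With clues 1–3, Mina is impossible for the one with drink cocoa.
That leaves Jing.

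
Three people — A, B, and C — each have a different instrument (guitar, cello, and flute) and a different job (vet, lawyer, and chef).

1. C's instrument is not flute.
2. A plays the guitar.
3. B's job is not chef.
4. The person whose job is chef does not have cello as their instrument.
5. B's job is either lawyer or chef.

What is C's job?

vet

With clues 1–4, chef is impossible for C's job.
With clues 1–5, lawyer is impossible for C's job.
That leaves vet.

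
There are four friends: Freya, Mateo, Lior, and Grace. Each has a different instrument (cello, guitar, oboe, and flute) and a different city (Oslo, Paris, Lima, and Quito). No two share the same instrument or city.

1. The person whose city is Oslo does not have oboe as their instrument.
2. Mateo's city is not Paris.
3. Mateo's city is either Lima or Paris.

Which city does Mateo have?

Lima

With clues 1–2, Paris is impossible for Mateo's city.
With clues 1–3, Oslo and Quito are impossible for Mateo's city.
That leaves Lima.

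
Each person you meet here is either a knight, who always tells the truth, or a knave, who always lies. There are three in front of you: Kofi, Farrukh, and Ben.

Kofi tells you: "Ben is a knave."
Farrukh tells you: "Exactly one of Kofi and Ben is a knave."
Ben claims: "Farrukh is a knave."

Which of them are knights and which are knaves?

Kofi: knight, Farrukh: knight, Ben: knave

Consider Kofi. Suppose Kofi is a knave.
Then no assignment of the remaining roles makes every statement match its speaker's type — contradiction.
So Kofi is a knight.
Consider Farrukh. Suppose Farrukh is a knave.
Then no assignment of the remaining roles makes every statement match its speaker's type — contradiction.
So Farrukh is a knight.
With that fixed, Ben's statement is false, so Ben is a knave.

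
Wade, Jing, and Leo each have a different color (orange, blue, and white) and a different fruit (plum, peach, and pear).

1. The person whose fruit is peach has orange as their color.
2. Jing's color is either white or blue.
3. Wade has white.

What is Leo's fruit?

peach

With clues 1–3, pear and plum are impossible for Leo's fruit.
That leaves peach.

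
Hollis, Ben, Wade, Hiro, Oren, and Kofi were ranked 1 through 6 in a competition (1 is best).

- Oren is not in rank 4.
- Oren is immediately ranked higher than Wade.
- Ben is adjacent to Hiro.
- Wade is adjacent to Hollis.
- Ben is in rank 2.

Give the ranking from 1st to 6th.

Hiro, Ben, Oren, Wade, Hollis, Kofi

From clue 1: Oren is in {1,2,3,5,6}.
From clues 1–2: Wade is in {2,3,4,6}.
From clues 1–4: Hollis is in {3,4,5}.
From clues 1–5: Hiro → rank 1, Ben → rank 2, Oren → rank 3, Wade → rank 4, Hollis → rank 5, Kofi → rank 6.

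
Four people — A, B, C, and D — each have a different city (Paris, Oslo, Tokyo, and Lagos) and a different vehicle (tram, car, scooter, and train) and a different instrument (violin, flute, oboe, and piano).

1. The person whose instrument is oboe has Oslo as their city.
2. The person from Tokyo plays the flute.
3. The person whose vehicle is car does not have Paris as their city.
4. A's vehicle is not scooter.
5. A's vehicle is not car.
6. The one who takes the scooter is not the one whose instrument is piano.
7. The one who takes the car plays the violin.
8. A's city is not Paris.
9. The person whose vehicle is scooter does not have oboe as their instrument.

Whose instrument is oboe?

A

With clues 1–9, B, C, and D are impossible for the one with instrument oboe.
That leaves A.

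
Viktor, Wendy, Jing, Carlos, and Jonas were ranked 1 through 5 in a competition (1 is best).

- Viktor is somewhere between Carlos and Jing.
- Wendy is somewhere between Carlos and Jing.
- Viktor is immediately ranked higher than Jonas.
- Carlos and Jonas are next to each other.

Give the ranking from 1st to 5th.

From clue 1: Viktor is in {2,3,4}.
From clues 1–3: Viktor is in {2,3}.
From clues 1–4: Jing → rank 1, Wendy → rank 2, Viktor → rank 3, Jonas → rank 4, Carlos → rank 5.

Jing, Wendy, Viktor, Jonas, Carlos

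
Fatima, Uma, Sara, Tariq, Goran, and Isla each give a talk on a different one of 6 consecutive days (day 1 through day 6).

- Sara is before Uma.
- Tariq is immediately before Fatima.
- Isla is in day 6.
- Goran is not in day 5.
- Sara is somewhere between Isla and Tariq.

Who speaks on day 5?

With clues 1–3, Isla, Sara, and Tariq are ruled out for day 5.
With clues 1–4, Goran is ruled out for day 5.
With clues 1–5, Fatima is ruled out for day 5.
So day 5 is Uma.

Uma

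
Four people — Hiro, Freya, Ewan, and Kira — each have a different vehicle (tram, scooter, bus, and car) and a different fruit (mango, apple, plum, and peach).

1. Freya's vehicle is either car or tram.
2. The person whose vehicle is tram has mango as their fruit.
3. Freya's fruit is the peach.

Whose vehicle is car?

Freya

With clues 1–3, Ewan, Hiro, and Kira are impossible for the one with vehicle car.
That leaves Freya.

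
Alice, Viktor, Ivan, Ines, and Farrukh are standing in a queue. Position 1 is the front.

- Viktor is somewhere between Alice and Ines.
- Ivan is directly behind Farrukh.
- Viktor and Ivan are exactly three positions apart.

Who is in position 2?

With clues 1–2, Alice and Ines are ruled out for position 2.
With clues 1–3, Farrukh and Ivan are ruled out for position 2.
So position 2 is Viktor.

Viktor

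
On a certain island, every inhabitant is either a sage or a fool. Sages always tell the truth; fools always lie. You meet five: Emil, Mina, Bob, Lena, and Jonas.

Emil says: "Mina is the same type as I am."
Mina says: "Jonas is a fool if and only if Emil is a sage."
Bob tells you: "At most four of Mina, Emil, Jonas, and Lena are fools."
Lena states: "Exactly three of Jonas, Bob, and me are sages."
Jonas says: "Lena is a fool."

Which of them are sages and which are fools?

Regardless of anyone's role, Bob's statement is true, so Bob is a sage.
Consider Emil. Suppose Emil is a sage.
Then no assignment of the remaining roles makes every statement match its speaker's type — contradiction.
So Emil is a fool.
Consider Mina. Suppose Mina is a fool.
Then Emil's statement comes out true, contradicting Emil being a fool.
So Mina is a sage.
Consider Lena. Suppose Lena is a sage.
Then no assignment of the remaining roles makes every statement match its speaker's type — contradiction.
So Lena is a fool.
With that fixed, Jonas's statement is true, so Jonas is a sage.

Emil: fool, Mina: sage, Bob: sage, Lena: fool, Jonas: sage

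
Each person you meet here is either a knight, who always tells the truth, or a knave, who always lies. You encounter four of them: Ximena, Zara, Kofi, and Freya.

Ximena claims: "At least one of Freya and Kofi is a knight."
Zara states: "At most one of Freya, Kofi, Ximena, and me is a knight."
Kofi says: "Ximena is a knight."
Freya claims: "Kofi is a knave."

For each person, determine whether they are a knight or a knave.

Consider Ximena. Suppose Ximena is a knave.
Then no assignment of the remaining roles makes every statement match its speaker's type — contradiction.
So Ximena is a knight.
With that fixed, Kofi's statement is true, so Kofi is a knight.
With that fixed, Freya's statement is false, so Freya is a knave.
With that fixed, Zara's statement is false, so Zara is a knave.

Ximena: knight, Zara: knave, Kofi: knight, Freya: knave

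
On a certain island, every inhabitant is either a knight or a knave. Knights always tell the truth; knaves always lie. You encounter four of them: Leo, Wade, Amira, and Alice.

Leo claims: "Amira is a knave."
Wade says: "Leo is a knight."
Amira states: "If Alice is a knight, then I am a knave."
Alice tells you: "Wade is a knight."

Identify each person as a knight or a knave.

Consider Leo. Suppose Leo is a knight.
Then no assignment of the remaining roles makes every statement match its speaker's type — contradiction.
So Leo is a knave.
With that fixed, Wade's statement is false, so Wade is a knave.
With that fixed, Alice's statement is false, so Alice is a knave.
With that fixed, Amira's statement is true, so Amira is a knight.

Leo: knave, Wade: knave, Amira: knight, Alice: knave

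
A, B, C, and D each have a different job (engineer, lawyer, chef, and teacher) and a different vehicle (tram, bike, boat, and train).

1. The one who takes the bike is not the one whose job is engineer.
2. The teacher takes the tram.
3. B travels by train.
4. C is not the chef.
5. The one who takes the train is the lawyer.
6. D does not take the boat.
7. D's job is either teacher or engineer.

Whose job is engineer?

With clues 1–5, B is impossible for the one with job engineer.
With clues 1–6, D is impossible for the one with job engineer.
With clues 1–7, A is impossible for the one with job engineer.
That leaves C.

C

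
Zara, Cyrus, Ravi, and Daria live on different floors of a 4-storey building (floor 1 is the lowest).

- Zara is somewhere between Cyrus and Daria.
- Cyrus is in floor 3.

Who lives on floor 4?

With clue 1, Zara is ruled out for floor 4.
With clues 1–2, Cyrus and Daria are ruled out for floor 4.
So floor 4 is Ravi.

Ravi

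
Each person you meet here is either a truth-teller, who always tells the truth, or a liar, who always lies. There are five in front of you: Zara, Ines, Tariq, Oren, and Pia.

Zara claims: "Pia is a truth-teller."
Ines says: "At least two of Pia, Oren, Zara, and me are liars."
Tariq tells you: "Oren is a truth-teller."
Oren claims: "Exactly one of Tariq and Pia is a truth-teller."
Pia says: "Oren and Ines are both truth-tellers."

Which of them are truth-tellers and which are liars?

Consider Zara. Suppose Zara is a truth-teller.
Then no assignment of the remaining roles makes every statement match its speaker's type — contradiction.
So Zara is a liar.
Consider Ines. Suppose Ines is a liar.
Then Ines's own statement would have to be false, but it can't be — contradiction.
So Ines is a truth-teller.
Consider Tariq. Suppose Tariq is a truth-teller.
Then no assignment of the remaining roles makes every statement match its speaker's type — contradiction.
So Tariq is a liar.
Consider Oren. Suppose Oren is a truth-teller.
Then Tariq's statement comes out true, contradicting Tariq being a liar.
So Oren is a liar.
With that fixed, Pia's statement is false, so Pia is a liar.

Zara: liar, Ines: truth-teller, Tariq: liar, Oren: liar, Pia: liar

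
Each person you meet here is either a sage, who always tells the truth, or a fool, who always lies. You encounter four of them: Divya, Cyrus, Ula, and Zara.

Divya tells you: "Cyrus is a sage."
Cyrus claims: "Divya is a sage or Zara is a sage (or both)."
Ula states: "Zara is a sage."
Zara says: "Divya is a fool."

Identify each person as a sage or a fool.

Divya: sage, Cyrus: sage, Ula: fool, Zara: fool

Consider Divya. Suppose Divya is a fool.
Then no assignment of the remaining roles makes every statement match its speaker's type — contradiction.
So Divya is a sage.
With that fixed, Cyrus's statement is true, so Cyrus is a sage.
With that fixed, Zara's statement is false, so Zara is a fool.
With that fixed, Ula's statement is false, so Ula is a fool.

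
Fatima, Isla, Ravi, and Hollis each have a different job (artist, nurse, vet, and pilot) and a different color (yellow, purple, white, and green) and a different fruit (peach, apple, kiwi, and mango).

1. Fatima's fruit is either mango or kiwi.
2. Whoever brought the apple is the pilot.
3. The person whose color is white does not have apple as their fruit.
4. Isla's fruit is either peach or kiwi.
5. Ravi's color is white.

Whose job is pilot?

With clues 1–2, Fatima is impossible for the one with job pilot.
With clues 1–4, Isla is impossible for the one with job pilot.
With clues 1–5, Ravi is impossible for the one with job pilot.
That leaves Hollis.

Hollis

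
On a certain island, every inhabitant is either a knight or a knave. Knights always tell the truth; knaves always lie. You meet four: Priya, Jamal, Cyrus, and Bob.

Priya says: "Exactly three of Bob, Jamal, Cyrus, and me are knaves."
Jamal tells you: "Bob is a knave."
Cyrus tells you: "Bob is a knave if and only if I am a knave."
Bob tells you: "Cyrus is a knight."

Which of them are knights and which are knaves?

Consider Priya. Suppose Priya is a knight.
Then no assignment of the remaining roles makes every statement match its speaker's type — contradiction.
So Priya is a knave.
Consider Jamal. Suppose Jamal is a knight.
Then no assignment of the remaining roles makes every statement match its speaker's type — contradiction.
So Jamal is a knave.
Consider Cyrus. Suppose Cyrus is a knave.
Then no assignment of the remaining roles makes every statement match its speaker's type — contradiction.
So Cyrus is a knight.
With that fixed, Bob's statement is true, so Bob is a knight.

Priya: knave, Jamal: knave, Cyrus: knight, Bob: knight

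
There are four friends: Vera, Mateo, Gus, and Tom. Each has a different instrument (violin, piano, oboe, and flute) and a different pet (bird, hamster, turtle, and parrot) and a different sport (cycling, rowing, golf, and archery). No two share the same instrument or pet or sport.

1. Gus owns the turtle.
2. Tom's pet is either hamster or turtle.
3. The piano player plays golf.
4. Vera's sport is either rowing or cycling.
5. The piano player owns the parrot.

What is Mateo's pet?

Clue 1 rules out turtle for Mateo's pet.
With clues 1–2, hamster is impossible for Mateo's pet.
With clues 1–5, bird is impossible for Mateo's pet.
That leaves parrot.

parrot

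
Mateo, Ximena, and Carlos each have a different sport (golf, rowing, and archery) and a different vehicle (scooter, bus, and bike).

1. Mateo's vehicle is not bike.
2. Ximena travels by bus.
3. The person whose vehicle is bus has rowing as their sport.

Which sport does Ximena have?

With clues 1–3, archery and golf are impossible for Ximena's sport.
That leaves rowing.

rowing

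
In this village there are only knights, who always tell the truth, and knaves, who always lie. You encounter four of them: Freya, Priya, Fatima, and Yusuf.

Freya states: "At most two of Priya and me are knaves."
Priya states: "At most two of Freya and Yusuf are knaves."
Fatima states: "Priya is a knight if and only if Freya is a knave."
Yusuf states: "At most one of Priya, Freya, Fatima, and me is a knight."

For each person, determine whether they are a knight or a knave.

Freya: knight, Priya: knight, Fatima: knave, Yusuf: knave

Regardless of anyone's role, Freya's statement is true, so Freya is a knight.
With that fixed, Priya's statement is true, so Priya is a knight.
With that fixed, Fatima's statement is false, so Fatima is a knave.
With that fixed, Yusuf's statement is false, so Yusuf is a knave.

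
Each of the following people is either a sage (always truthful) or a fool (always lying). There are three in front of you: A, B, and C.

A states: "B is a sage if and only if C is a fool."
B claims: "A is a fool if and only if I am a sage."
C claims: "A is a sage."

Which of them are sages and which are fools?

Consider A. Suppose A is a sage.
Then whichever role B has, B's statement has the wrong truth value — contradiction.
So A is a fool.
With that fixed, C's statement is false, so C is a fool.
Consider B. Suppose B is a sage.
Then A's statement comes out true, contradicting A being a fool.
So B is a fool.

A: fool, B: fool, C: fool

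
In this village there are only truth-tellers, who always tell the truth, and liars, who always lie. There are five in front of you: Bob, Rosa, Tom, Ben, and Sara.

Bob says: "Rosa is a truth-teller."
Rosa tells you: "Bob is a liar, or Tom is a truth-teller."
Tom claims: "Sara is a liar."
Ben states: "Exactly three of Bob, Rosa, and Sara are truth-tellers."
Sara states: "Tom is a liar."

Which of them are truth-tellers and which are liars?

Consider Bob. Suppose Bob is a liar.
Then no assignment of the remaining roles makes every statement match its speaker's type — contradiction.
So Bob is a truth-teller.
Consider Rosa. Suppose Rosa is a liar.
Then Bob's statement comes out false, contradicting Bob being a truth-teller.
So Rosa is a truth-teller.
Consider Tom. Suppose Tom is a liar.
Then Rosa's statement comes out false, contradicting Rosa being a truth-teller.
So Tom is a truth-teller.
With that fixed, Sara's statement is false, so Sara is a liar.
With that fixed, Ben's statement is false, so Ben is a liar.

Bob: truth-teller, Rosa: truth-teller, Tom: truth-teller, Ben: liar, Sara: liar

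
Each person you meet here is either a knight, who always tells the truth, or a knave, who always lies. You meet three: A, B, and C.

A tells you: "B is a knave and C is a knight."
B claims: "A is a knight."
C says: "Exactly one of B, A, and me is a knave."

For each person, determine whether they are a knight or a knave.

A: knave, B: knave, C: knave

Consider A. Suppose A is a knight.
Then no assignment of the remaining roles makes every statement match its speaker's type — contradiction.
So A is a knave.
With that fixed, B's statement is false, so B is a knave.
With that fixed, C's statement is false, so C is a knave.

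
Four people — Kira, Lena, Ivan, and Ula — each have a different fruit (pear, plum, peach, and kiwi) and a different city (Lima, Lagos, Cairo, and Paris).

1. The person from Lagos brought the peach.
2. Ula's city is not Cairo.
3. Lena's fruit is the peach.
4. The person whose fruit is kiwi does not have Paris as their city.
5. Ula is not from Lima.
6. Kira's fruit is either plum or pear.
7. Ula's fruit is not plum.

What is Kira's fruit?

plum

With clues 1–3, peach is impossible for Kira's fruit.
With clues 1–6, kiwi is impossible for Kira's fruit.
With clues 1–7, pear is impossible for Kira's fruit.
That leaves plum.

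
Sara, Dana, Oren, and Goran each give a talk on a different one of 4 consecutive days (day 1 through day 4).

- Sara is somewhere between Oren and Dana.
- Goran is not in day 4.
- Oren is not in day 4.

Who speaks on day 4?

Dana

With clue 1, Sara is ruled out for day 4.
With clues 1–2, Goran is ruled out for day 4.
With clues 1–3, Oren is ruled out for day 4.
So day 4 is Dana.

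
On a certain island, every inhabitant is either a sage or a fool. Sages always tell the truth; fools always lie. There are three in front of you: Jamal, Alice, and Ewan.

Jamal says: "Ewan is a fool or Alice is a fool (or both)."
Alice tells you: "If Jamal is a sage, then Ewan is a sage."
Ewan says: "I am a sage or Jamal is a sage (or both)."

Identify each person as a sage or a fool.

Consider Jamal. Suppose Jamal is a sage.
Then no assignment of the remaining roles makes every statement match its speaker's type — contradiction.
So Jamal is a fool.
With that fixed, Alice's statement is true, so Alice is a sage.
Consider Ewan. Suppose Ewan is a fool.
Then Jamal's statement comes out true, contradicting Jamal being a fool.
So Ewan is a sage.

Jamal: fool, Alice: sage, Ewan: sage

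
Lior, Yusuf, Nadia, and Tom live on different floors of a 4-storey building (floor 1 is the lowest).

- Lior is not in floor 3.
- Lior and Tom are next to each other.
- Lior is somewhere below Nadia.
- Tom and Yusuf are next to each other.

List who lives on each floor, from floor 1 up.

Lior, Tom, Yusuf, Nadia

From clue 1: Lior is in {1,2,4}.
From clues 1–3: Lior is in {1,2}.
From clues 1–4: Lior → floor 1, Tom → floor 2, Yusuf → floor 3, Nadia → floor 4.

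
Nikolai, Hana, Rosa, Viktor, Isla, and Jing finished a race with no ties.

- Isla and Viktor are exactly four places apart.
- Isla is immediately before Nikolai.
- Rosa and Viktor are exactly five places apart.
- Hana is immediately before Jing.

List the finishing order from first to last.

From clue 1: Viktor is in {1,2,5,6}.
From clues 1–2: Nikolai is in {2,3,6}.
From clues 1–3: Rosa → place 1, Isla → place 2, Nikolai → place 3, Viktor → place 6.
From clues 1–4: Hana → place 4, Jing → place 5.

Rosa, Isla, Nikolai, Hana, Jing, Viktor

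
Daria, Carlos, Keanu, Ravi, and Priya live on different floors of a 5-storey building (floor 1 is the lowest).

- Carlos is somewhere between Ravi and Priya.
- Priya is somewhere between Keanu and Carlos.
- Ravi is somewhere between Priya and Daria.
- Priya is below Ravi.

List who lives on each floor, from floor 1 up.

From clue 1: Carlos is in {2,3,4}.
From clues 1–3: Carlos → floor 3.
From clues 1–4: Keanu → floor 1, Priya → floor 2, Ravi → floor 4, Daria → floor 5.

Keanu, Priya, Carlos, Ravi, Daria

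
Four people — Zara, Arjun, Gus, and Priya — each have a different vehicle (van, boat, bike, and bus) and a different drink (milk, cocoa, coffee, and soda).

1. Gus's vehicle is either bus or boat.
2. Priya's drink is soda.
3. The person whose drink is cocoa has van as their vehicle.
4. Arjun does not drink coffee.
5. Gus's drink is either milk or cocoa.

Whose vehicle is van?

Arjun

Clue 1 rules out Gus for the one with vehicle van.
With clues 1–3, Priya is impossible for the one with vehicle van.
With clues 1–5, Zara is impossible for the one with vehicle van.
That leaves Arjun.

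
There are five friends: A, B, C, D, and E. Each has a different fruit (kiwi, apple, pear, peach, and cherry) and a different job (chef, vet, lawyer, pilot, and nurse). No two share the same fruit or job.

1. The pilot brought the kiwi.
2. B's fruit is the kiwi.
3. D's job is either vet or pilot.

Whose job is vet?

D

With clues 1–2, B is impossible for the one with job vet.
With clues 1–3, A, C, and E are impossible for the one with job vet.
That leaves D.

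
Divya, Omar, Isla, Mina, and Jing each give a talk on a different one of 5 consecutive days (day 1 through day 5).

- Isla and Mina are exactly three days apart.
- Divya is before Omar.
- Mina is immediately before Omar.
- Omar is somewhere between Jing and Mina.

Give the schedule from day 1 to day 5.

Divya, Mina, Omar, Jing, Isla

From clue 1: Isla is in {1,2,4,5}.
From clues 1–2: Divya is in {1,2,3}.
From clues 1–3: Omar is in {3,5}.
From clues 1–4: Divya → day 1, Mina → day 2, Omar → day 3, Jing → day 4, Isla → day 5.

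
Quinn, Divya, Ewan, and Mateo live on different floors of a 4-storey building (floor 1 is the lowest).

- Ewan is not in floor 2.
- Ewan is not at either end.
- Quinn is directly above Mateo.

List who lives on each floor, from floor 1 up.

Mateo, Quinn, Ewan, Divya

From clue 1: Ewan is in {1,3,4}.
From clues 1–2: Ewan → floor 3.
From clues 1–3: Mateo → floor 1, Quinn → floor 2, Divya → floor 4.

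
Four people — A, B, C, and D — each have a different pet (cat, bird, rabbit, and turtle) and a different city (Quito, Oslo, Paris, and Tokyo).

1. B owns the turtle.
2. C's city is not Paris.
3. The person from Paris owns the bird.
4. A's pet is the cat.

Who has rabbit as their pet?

C

Clue 1 rules out B for the one with pet rabbit.
With clues 1–4, A and D are impossible for the one with pet rabbit.
That leaves C.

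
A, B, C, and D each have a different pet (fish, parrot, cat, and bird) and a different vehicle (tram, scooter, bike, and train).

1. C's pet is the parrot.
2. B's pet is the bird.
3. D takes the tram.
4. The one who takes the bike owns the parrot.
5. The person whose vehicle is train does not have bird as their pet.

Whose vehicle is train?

With clues 1–3, D is impossible for the one with vehicle train.
With clues 1–4, C is impossible for the one with vehicle train.
With clues 1–5, B is impossible for the one with vehicle train.
That leaves A.

A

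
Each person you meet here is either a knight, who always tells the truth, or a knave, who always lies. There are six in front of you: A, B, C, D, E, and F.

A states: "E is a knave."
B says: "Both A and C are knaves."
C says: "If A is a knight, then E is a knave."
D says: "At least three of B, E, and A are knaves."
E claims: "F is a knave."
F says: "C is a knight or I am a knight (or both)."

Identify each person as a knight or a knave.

Consider A. Suppose A is a knave.
Then no assignment of the remaining roles makes every statement match its speaker's type — contradiction.
So A is a knight.
With that fixed, B's statement is false, so B is a knave.
With that fixed, D's statement is false, so D is a knave.
Consider C. Suppose C is a knave.
Then no assignment of the remaining roles makes every statement match its speaker's type — contradiction.
So C is a knight.
With that fixed, F's statement is true, so F is a knight.
With that fixed, E's statement is false, so E is a knave.

A: knight, B: knave, C: knight, D: knave, E: knave, F: knight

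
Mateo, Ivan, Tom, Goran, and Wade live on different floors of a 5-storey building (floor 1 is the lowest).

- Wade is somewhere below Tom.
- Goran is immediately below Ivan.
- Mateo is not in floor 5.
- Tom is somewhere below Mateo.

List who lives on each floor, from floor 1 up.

Wade, Tom, Mateo, Goran, Ivan

From clue 1: Tom is in {2,3,4,5}.
From clues 1–2: Ivan is in {2,3,4,5}.
From clues 1–3: Tom is in {2,3,5}.
From clues 1–4: Wade → floor 1, Tom → floor 2, Mateo → floor 3, Goran → floor 4, Ivan → floor 5.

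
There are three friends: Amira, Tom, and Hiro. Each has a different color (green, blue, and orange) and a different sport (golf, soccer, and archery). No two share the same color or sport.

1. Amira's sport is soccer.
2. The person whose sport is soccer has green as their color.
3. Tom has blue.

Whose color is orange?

With clues 1–2, Amira is impossible for the one with color orange.
With clues 1–3, Tom is impossible for the one with color orange.
That leaves Hiro.

Hiro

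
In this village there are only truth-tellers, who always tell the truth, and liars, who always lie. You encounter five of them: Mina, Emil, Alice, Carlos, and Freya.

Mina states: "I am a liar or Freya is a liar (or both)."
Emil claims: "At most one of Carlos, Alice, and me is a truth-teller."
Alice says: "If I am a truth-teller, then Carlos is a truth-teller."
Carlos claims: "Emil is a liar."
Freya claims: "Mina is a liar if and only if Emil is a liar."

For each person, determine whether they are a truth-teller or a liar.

Consider Mina. Suppose Mina is a liar.
Then Mina's own statement would have to be false, but it can't be — contradiction.
So Mina is a truth-teller.
Consider Emil. Suppose Emil is a truth-teller.
Then no assignment of the remaining roles makes every statement match its speaker's type — contradiction.
So Emil is a liar.
With that fixed, Carlos's statement is true, so Carlos is a truth-teller.
With that fixed, Freya's statement is false, so Freya is a liar.
With that fixed, Alice's statement is true, so Alice is a truth-teller.

Mina: truth-teller, Emil: liar, Alice: truth-teller, Carlos: truth-teller, Freya: liar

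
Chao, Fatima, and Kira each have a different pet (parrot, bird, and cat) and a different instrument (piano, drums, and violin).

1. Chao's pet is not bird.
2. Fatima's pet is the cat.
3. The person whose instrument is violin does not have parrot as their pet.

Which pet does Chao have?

parrot

Clue 1 rules out bird for Chao's pet.
With clues 1–2, cat is impossible for Chao's pet.
That leaves parrot.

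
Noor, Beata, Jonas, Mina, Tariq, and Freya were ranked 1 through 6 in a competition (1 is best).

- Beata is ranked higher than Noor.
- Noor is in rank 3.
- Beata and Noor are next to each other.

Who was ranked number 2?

Beata

With clues 1–2, Noor is ruled out for rank 2.
With clues 1–3, Freya, Jonas, Mina, and Tariq are ruled out for rank 2.
So rank 2 is Beata.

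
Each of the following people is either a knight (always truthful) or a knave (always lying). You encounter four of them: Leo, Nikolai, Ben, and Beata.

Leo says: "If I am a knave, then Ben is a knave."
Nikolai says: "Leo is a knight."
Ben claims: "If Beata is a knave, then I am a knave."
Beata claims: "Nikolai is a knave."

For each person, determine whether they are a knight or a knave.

Consider Leo. Suppose Leo is a knight.
Then no assignment of the remaining roles makes every statement match its speaker's type — contradiction.
So Leo is a knave.
With that fixed, Nikolai's statement is false, so Nikolai is a knave.
With that fixed, Beata's statement is true, so Beata is a knight.
With that fixed, Ben's statement is true, so Ben is a knight.

Leo: knave, Nikolai: knave, Ben: knight, Beata: knight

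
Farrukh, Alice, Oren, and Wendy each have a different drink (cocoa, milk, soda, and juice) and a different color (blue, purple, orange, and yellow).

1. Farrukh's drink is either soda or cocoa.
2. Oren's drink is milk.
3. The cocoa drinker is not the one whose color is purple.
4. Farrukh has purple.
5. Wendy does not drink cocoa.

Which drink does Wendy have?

juice

With clues 1–2, milk is impossible for Wendy's drink.
With clues 1–4, soda is impossible for Wendy's drink.
With clues 1–5, cocoa is impossible for Wendy's drink.
That leaves juice.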